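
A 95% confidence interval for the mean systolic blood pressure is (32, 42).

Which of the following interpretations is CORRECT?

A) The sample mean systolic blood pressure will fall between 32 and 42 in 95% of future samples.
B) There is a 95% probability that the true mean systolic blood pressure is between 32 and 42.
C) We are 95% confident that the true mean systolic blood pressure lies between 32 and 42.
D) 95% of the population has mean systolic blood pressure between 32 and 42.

A confidence interval represents our confidence in the procedure, not a probability statement about the parameter.

Key concept: If we repeated this sampling process many times and computed a 95% CI each time, about 95% of those intervals would contain the true population parameter.

For this specific interval (32, 42):
- Midpoint (point estimate): 37
- Margin of error: 5

The correct interpretation is the one stating confidence that the true parameter lies in the interval — option C.

C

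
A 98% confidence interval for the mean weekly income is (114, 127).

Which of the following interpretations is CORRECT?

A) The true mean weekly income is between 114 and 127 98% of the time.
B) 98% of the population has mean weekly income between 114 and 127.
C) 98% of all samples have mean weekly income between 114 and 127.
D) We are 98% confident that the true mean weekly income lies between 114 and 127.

A confidence interval represents our confidence in the procedure, not a probability statement about the parameter.

Key concept: If we repeated this sampling process many times and computed a 98% CI each time, about 98% of those intervals would contain the true population parameter.

For this specific interval (114, 127):
- Midpoint (point estimate): 120.5
- Margin of error: 6.5

The correct interpretation is the one stating confidence that the true parameter lies in the interval — option D.

D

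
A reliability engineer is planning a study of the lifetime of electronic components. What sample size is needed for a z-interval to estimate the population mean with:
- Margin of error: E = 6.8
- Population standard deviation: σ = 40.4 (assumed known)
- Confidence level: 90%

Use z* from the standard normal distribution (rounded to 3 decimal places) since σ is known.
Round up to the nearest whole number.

Using z* since population σ is known (z-interval formula).

For 90% confidence, z* = 1.645 (from standard normal table)

Sample size formula for z-interval: n = (z*σ/E)²

n = (1.645 × 40.4 / 6.8)²
  = (9.773235)²
  = 95.5161

Round up to the nearest whole number: n = 96

96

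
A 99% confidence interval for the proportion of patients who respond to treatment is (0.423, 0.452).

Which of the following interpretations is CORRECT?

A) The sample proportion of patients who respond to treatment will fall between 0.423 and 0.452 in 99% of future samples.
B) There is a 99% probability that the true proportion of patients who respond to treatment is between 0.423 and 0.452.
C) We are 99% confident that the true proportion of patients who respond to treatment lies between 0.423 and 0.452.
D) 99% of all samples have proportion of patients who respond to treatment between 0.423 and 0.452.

A confidence interval represents our confidence in the procedure, not a probability statement about the parameter.

Key concept: If we repeated this sampling process many times and computed a 99% CI each time, about 99% of those intervals would contain the true population parameter.

For this specific interval (0.423, 0.452):
- Midpoint (point estimate): 0.4375
- Margin of error: 0.0145

The correct interpretation is the one stating confidence that the true parameter lies in the interval — option C.

C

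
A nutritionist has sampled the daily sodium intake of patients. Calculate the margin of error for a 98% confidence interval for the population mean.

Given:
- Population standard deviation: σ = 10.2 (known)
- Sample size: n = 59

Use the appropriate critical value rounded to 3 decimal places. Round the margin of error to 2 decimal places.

The population standard deviation σ is known, so use the z-interval margin of error formula.

For 98% confidence, z* = 2.326 (from standard normal table)

Margin of error formula for z-interval: E = z* × σ/√n

E = 2.326 × 10.2/√59
  = 2.326 × 1.327927
  = 3.0888

Rounded to 2 decimal places:

3.09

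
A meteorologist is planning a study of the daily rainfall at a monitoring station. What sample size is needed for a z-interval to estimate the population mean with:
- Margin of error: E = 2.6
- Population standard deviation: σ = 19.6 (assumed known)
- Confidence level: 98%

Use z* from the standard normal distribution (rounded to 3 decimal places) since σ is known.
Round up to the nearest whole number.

Using z* since population σ is known (z-interval formula).

For 98% confidence, z* = 2.326 (from standard normal table)

Sample size formula for z-interval: n = (z*σ/E)²

n = (2.326 × 19.6 / 2.6)²
  = (17.534462)²
  = 307.4573

Round up to the nearest whole number: n = 308

308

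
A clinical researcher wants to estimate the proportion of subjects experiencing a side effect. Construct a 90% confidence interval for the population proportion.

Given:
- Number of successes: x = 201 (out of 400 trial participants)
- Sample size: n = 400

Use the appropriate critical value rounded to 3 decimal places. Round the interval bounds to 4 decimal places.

Sample proportion: p̂ = 201/400 = 0.502500

Check conditions for normal approximation:
  np̂ = 201 ≥ 10 ✓
  n(1-p̂) = 199 ≥ 10 ✓

The sample is large enough, so use a z-interval (normal approximation) for the proportion.

For 90% confidence, z* = 1.645 (from standard normal table)

Standard error: SE = √(p̂(1-p̂)/n) = √(0.502500×0.497500/400) = 0.02499969

Margin of error: E = z* × SE = 1.645 × 0.02499969 = 0.041124

Z-interval: p̂ ± E = 0.502500 ± 0.041124 = (0.461376, 0.543624)

Rounded to 4 decimal places:

(0.4614, 0.5436)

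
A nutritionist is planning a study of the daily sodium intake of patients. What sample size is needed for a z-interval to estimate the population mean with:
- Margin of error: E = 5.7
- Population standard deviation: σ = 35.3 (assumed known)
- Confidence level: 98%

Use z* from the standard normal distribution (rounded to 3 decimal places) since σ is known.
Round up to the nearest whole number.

Using z* since population σ is known (z-interval formula).

For 98% confidence, z* = 2.326 (from standard normal table)

Sample size formula for z-interval: n = (z*σ/E)²

n = (2.326 × 35.3 / 5.7)²
  = (14.404877)²
  = 207.5005

Round up to the nearest whole number: n = 208

208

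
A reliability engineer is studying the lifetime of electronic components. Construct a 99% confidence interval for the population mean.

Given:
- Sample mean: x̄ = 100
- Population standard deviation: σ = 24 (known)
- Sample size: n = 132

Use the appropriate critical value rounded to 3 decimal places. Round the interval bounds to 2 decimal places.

The population standard deviation σ is known, so use a z-interval (standard normal critical value).

For 99% confidence, z* = 2.576 (from standard normal table)

Standard error: SE = σ/√n = 24/√132 = 2.088932

Margin of error: E = z* × SE = 2.576 × 2.088932 = 5.3811

Z-interval: x̄ ± E = 100 ± 5.3811 = (94.6189, 105.3811)

Rounded to 2 decimal places:

(94.62, 105.38)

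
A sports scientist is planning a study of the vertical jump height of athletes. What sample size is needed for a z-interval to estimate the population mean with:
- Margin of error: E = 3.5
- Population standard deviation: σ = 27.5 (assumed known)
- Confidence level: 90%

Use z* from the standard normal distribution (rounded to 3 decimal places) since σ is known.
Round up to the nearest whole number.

Using z* since population σ is known (z-interval formula).

For 90% confidence, z* = 1.645 (from standard normal table)

Sample size formula for z-interval: n = (z*σ/E)²

n = (1.645 × 27.5 / 3.5)²
  = (12.925000)²
  = 167.0556

Round up to the nearest whole number: n = 168

168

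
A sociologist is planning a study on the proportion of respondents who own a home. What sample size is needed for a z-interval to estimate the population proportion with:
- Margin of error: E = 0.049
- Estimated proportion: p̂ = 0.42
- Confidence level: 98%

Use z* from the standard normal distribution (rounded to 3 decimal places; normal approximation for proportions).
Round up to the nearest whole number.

Using z* for proportion z-interval (normal approximation).

For 98% confidence, z* = 2.326 (from standard normal table)

Sample size formula for proportion z-interval: n = z*²p̂(1-p̂)/E²

n = 2.326² × 0.42 × 0.58 / 0.049²
  = 5.410276 × 0.2436 / 0.002401
  = 548.9143

Round up to the nearest whole number: n = 549

549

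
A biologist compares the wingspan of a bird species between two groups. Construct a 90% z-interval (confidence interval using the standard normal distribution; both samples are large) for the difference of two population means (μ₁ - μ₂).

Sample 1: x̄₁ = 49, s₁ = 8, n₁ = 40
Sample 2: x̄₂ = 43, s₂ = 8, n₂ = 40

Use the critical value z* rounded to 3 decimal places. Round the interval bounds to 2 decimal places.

Both samples are large (n₁ = 40 ≥ 30, n₂ = 40 ≥ 30), so a z-interval for the difference of means applies.

Point estimate: x̄₁ - x̄₂ = 49 - 43 = 6

Standard error: SE = √(s₁²/n₁ + s₂²/n₂)
= √(8²/40 + 8²/40)
= √(1.600000 + 1.600000)
= 1.788854

For 90% confidence, z* = 1.645 (from standard normal table)
Margin of error: E = z* × SE = 1.645 × 1.788854 = 2.9427

Z-interval: (x̄₁ - x̄₂) ± E = 6 ± 2.9427 = (3.0573, 8.9427)

Rounded to 2 decimal places:

(3.06, 8.94)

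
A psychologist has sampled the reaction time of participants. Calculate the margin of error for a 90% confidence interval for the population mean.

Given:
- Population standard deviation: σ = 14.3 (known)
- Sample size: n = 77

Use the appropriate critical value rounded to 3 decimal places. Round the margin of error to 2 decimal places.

The population standard deviation σ is known, so use the z-interval margin of error formula.

For 90% confidence, z* = 1.645 (from standard normal table)

Margin of error formula for z-interval: E = z* × σ/√n

E = 1.645 × 14.3/√77
  = 1.645 × 1.629636
  = 2.6808

Rounded to 2 decimal places:

2.68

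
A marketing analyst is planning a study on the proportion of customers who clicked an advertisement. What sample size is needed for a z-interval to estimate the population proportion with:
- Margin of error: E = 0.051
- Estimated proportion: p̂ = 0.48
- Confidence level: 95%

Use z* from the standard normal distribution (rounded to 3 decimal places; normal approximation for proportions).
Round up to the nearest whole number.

Using z* for proportion z-interval (normal approximation).

For 95% confidence, z* = 1.96 (from standard normal table)

Sample size formula for proportion z-interval: n = z*²p̂(1-p̂)/E²

n = 1.96² × 0.48 × 0.52 / 0.051²
  = 3.8416 × 0.2496 / 0.002601
  = 368.6518

Round up to the nearest whole number: n = 369

369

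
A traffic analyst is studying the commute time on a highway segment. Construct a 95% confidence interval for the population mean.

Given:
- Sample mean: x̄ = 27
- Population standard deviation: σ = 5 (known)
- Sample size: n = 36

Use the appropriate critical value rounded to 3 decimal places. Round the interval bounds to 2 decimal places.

The population standard deviation σ is known, so use a z-interval (standard normal critical value).

For 95% confidence, z* = 1.96 (from standard normal table)

Standard error: SE = σ/√n = 5/√36 = 0.833333

Margin of error: E = z* × SE = 1.96 × 0.833333 = 1.6333

Z-interval: x̄ ± E = 27 ± 1.6333 = (25.3667, 28.6333)

Rounded to 2 decimal places:

(25.37, 28.63)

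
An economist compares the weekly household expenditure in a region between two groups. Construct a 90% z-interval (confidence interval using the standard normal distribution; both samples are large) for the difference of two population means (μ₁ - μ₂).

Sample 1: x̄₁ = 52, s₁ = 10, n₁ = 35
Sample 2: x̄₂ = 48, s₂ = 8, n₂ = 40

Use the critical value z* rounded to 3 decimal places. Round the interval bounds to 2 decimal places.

Both samples are large (n₁ = 35 ≥ 30, n₂ = 40 ≥ 30), so a z-interval for the difference of means applies.

Point estimate: x̄₁ - x̄₂ = 52 - 48 = 4

Standard error: SE = √(s₁²/n₁ + s₂²/n₂)
= √(10²/35 + 8²/40)
= √(2.857143 + 1.600000)
= 2.111195

For 90% confidence, z* = 1.645 (from standard normal table)
Margin of error: E = z* × SE = 1.645 × 2.111195 = 3.4729

Z-interval: (x̄₁ - x̄₂) ± E = 4 ± 3.4729 = (0.5271, 7.4729)

Rounded to 2 decimal places:

(0.53, 7.47)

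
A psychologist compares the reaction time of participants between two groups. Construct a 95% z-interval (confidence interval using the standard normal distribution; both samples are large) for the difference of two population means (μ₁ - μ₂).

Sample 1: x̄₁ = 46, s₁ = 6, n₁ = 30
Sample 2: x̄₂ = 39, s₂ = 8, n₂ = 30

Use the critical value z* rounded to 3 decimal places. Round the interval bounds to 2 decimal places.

Both samples are large (n₁ = 30 ≥ 30, n₂ = 30 ≥ 30), so a z-interval for the difference of means applies.

Point estimate: x̄₁ - x̄₂ = 46 - 39 = 7

Standard error: SE = √(s₁²/n₁ + s₂²/n₂)
= √(6²/30 + 8²/30)
= √(1.200000 + 2.133333)
= 1.825742

For 95% confidence, z* = 1.96 (from standard normal table)
Margin of error: E = z* × SE = 1.96 × 1.825742 = 3.5785

Z-interval: (x̄₁ - x̄₂) ± E = 7 ± 3.5785 = (3.4215, 10.5785)

Rounded to 2 decimal places:

(3.42, 10.58)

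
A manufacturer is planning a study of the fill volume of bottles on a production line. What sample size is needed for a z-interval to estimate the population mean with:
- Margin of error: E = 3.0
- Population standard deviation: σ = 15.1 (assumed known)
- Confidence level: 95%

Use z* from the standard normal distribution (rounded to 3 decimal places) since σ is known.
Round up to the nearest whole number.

Using z* since population σ is known (z-interval formula).

For 95% confidence, z* = 1.96 (from standard normal table)

Sample size formula for z-interval: n = (z*σ/E)²

n = (1.96 × 15.1 / 3.0)²
  = (9.865333)²
  = 97.3248

Round up to the nearest whole number: n = 98

98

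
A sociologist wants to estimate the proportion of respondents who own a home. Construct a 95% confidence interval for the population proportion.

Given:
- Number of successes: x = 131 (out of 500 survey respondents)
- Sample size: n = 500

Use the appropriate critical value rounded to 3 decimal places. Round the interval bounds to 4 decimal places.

Sample proportion: p̂ = 131/500 = 0.262000

Check conditions for normal approximation:
  np̂ = 131 ≥ 10 ✓
  n(1-p̂) = 369 ≥ 10 ✓

The sample is large enough, so use a z-interval (normal approximation) for the proportion.

For 95% confidence, z* = 1.96 (from standard normal table)

Standard error: SE = √(p̂(1-p̂)/n) = √(0.262000×0.738000/500) = 0.01966499

Margin of error: E = z* × SE = 1.96 × 0.01966499 = 0.038543

Z-interval: p̂ ± E = 0.262000 ± 0.038543 = (0.223457, 0.300543)

Rounded to 4 decimal places:

(0.2235, 0.3005)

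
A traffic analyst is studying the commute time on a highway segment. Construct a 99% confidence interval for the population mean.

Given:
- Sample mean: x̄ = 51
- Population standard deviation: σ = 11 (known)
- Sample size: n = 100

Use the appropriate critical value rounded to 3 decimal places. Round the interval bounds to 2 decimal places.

The population standard deviation σ is known, so use a z-interval (standard normal critical value).

For 99% confidence, z* = 2.576 (from standard normal table)

Standard error: SE = σ/√n = 11/√100 = 1.100000

Margin of error: E = z* × SE = 2.576 × 1.100000 = 2.8336

Z-interval: x̄ ± E = 51 ± 2.8336 = (48.1664, 53.8336)

Rounded to 2 decimal places:

(48.17, 53.83)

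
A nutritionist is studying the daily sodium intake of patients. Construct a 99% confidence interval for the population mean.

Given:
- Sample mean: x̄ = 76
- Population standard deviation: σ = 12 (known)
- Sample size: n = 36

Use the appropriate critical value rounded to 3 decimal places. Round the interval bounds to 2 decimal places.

The population standard deviation σ is known, so use a z-interval (standard normal critical value).

For 99% confidence, z* = 2.576 (from standard normal table)

Standard error: SE = σ/√n = 12/√36 = 2.000000

Margin of error: E = z* × SE = 2.576 × 2.000000 = 5.1520

Z-interval: x̄ ± E = 76 ± 5.1520 = (70.8480, 81.1520)

Rounded to 2 decimal places:

(70.85, 81.15)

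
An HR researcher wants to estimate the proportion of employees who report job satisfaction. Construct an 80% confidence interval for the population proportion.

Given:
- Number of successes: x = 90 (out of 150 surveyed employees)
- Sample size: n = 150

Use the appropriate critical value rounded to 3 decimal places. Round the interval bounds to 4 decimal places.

Sample proportion: p̂ = 90/150 = 0.600000

Check conditions for normal approximation:
  np̂ = 90 ≥ 10 ✓
  n(1-p̂) = 60 ≥ 10 ✓

The sample is large enough, so use a z-interval (normal approximation) for the proportion.

For 80% confidence, z* = 1.282 (from standard normal table)

Standard error: SE = √(p̂(1-p̂)/n) = √(0.600000×0.400000/150) = 0.04000000

Margin of error: E = z* × SE = 1.282 × 0.04000000 = 0.051280

Z-interval: p̂ ± E = 0.600000 ± 0.051280 = (0.548720, 0.651280)

Rounded to 4 decimal places:

(0.5487, 0.6513)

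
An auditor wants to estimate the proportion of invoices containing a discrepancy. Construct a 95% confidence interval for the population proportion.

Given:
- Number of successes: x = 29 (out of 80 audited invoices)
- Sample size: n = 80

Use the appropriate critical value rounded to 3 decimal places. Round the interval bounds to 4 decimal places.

Sample proportion: p̂ = 29/80 = 0.362500

Check conditions for normal approximation:
  np̂ = 29 ≥ 10 ✓
  n(1-p̂) = 51 ≥ 10 ✓

The sample is large enough, so use a z-interval (normal approximation) for the proportion.

For 95% confidence, z* = 1.96 (from standard normal table)

Standard error: SE = √(p̂(1-p̂)/n) = √(0.362500×0.637500/80) = 0.05374637

Margin of error: E = z* × SE = 1.96 × 0.05374637 = 0.105343

Z-interval: p̂ ± E = 0.362500 ± 0.105343 = (0.257157, 0.467843)

Rounded to 4 decimal places:

(0.2572, 0.4678)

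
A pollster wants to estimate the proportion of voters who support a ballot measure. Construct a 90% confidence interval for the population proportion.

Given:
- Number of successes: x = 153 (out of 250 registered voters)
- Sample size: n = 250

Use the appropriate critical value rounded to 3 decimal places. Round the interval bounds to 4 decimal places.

Sample proportion: p̂ = 153/250 = 0.612000

Check conditions for normal approximation:
  np̂ = 153 ≥ 10 ✓
  n(1-p̂) = 97 ≥ 10 ✓

The sample is large enough, so use a z-interval (normal approximation) for the proportion.

For 90% confidence, z* = 1.645 (from standard normal table)

Standard error: SE = √(p̂(1-p̂)/n) = √(0.612000×0.388000/250) = 0.03081921

Margin of error: E = z* × SE = 1.645 × 0.03081921 = 0.050698

Z-interval: p̂ ± E = 0.612000 ± 0.050698 = (0.561302, 0.662698)

Rounded to 4 decimal places:

(0.5613, 0.6627)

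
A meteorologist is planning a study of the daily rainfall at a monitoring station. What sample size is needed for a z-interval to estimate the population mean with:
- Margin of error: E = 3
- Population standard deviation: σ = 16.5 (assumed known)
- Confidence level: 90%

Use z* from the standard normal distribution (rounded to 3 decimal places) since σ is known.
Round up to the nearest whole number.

Using z* since population σ is known (z-interval formula).

For 90% confidence, z* = 1.645 (from standard normal table)

Sample size formula for z-interval: n = (z*σ/E)²

n = (1.645 × 16.5 / 3)²
  = (9.047500)²
  = 81.8573

Round up to the nearest whole number: n = 82

82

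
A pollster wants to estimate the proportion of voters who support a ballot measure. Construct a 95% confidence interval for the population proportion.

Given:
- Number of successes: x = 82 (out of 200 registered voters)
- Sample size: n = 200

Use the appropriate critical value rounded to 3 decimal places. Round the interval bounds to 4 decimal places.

Sample proportion: p̂ = 82/200 = 0.410000

Check conditions for normal approximation:
  np̂ = 82 ≥ 10 ✓
  n(1-p̂) = 118 ≥ 10 ✓

The sample is large enough, so use a z-interval (normal approximation) for the proportion.

For 95% confidence, z* = 1.96 (from standard normal table)

Standard error: SE = √(p̂(1-p̂)/n) = √(0.410000×0.590000/200) = 0.03477787

Margin of error: E = z* × SE = 1.96 × 0.03477787 = 0.068165

Z-interval: p̂ ± E = 0.410000 ± 0.068165 = (0.341835, 0.478165)

Rounded to 4 decimal places:

(0.3418, 0.4782)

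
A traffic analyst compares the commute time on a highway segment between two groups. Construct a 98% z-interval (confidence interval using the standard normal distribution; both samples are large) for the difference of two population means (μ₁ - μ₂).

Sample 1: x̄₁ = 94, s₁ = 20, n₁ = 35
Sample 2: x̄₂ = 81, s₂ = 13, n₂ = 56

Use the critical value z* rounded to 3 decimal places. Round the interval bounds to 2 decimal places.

Both samples are large (n₁ = 35 ≥ 30, n₂ = 56 ≥ 30), so a z-interval for the difference of means applies.

Point estimate: x̄₁ - x̄₂ = 94 - 81 = 13

Standard error: SE = √(s₁²/n₁ + s₂²/n₂)
= √(20²/35 + 13²/56)
= √(11.428571 + 3.017857)
= 3.800846

For 98% confidence, z* = 2.326 (from standard normal table)
Margin of error: E = z* × SE = 2.326 × 3.800846 = 8.8408

Z-interval: (x̄₁ - x̄₂) ± E = 13 ± 8.8408 = (4.1592, 21.8408)

Rounded to 2 decimal places:

(4.16, 21.84)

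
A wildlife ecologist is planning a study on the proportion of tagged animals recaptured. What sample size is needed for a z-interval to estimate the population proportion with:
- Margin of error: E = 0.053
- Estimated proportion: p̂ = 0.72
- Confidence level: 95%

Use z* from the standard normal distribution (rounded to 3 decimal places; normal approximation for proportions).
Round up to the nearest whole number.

Using z* for proportion z-interval (normal approximation).

For 95% confidence, z* = 1.96 (from standard normal table)

Sample size formula for proportion z-interval: n = z*²p̂(1-p̂)/E²

n = 1.96² × 0.72 × 0.28 / 0.053²
  = 3.8416 × 0.2016 / 0.002809
  = 275.7090

Round up to the nearest whole number: n = 276

276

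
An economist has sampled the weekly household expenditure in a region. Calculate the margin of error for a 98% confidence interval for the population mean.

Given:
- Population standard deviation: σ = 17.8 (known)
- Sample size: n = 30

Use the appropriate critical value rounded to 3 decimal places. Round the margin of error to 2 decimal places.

The population standard deviation σ is known, so use the z-interval margin of error formula.

For 98% confidence, z* = 2.326 (from standard normal table)

Margin of error formula for z-interval: E = z* × σ/√n

E = 2.326 × 17.8/√30
  = 2.326 × 3.249821
  = 7.5591

Rounded to 2 decimal places:

7.56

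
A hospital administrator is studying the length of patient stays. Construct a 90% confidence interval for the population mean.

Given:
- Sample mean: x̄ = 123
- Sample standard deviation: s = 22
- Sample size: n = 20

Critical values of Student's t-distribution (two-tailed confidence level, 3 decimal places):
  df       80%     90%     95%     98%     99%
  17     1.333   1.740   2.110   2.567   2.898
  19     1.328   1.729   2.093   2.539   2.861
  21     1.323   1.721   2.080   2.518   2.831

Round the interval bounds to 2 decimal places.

The population standard deviation σ is unknown (only the sample standard deviation s is given), so use a t-interval with df = n - 1 = 20 - 1 = 19.

For 90% confidence with df = 19, t* = 1.729 (from t-table)

Standard error: SE = s/√n = 22/√20 = 4.919350

Margin of error: E = t* × SE = 1.729 × 4.919350 = 8.5056

T-interval: x̄ ± E = 123 ± 8.5056 = (114.4944, 131.5056)

Rounded to 2 decimal places:

(114.49, 131.51)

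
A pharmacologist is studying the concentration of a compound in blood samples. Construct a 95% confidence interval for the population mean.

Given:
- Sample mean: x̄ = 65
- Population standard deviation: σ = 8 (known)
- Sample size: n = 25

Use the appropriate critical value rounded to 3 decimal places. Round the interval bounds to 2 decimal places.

The population standard deviation σ is known, so use a z-interval (standard normal critical value).

For 95% confidence, z* = 1.96 (from standard normal table)

Standard error: SE = σ/√n = 8/√25 = 1.600000

Margin of error: E = z* × SE = 1.96 × 1.600000 = 3.1360

Z-interval: x̄ ± E = 65 ± 3.1360 = (61.8640, 68.1360)

Rounded to 2 decimal places:

(61.86, 68.14)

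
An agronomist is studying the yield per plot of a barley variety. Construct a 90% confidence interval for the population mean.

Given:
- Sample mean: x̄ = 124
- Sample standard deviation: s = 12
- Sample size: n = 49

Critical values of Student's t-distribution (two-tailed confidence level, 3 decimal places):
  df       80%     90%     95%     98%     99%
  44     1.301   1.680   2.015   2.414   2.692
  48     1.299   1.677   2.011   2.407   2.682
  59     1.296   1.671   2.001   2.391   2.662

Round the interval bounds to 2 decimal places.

The population standard deviation σ is unknown (only the sample standard deviation s is given), so use a t-interval with df = n - 1 = 49 - 1 = 48.

For 90% confidence with df = 48, t* = 1.677 (from t-table)

Standard error: SE = s/√n = 12/√49 = 1.714286

Margin of error: E = t* × SE = 1.677 × 1.714286 = 2.8749

T-interval: x̄ ± E = 124 ± 2.8749 = (121.1251, 126.8749)

Rounded to 2 decimal places:

(121.13, 126.87)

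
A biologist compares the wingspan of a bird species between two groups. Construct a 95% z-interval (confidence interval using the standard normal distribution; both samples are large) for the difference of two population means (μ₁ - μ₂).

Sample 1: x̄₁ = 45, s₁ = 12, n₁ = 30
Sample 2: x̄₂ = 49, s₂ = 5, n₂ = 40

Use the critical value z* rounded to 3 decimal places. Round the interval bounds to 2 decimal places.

Both samples are large (n₁ = 30 ≥ 30, n₂ = 40 ≥ 30), so a z-interval for the difference of means applies.

Point estimate: x̄₁ - x̄₂ = 45 - 49 = -4

Standard error: SE = √(s₁²/n₁ + s₂²/n₂)
= √(12²/30 + 5²/40)
= √(4.800000 + 0.625000)
= 2.329163

For 95% confidence, z* = 1.96 (from standard normal table)
Margin of error: E = z* × SE = 1.96 × 2.329163 = 4.5652

Z-interval: (x̄₁ - x̄₂) ± E = -4 ± 4.5652 = (-8.5652, 0.5652)

Rounded to 2 decimal places:

(-8.57, 0.57)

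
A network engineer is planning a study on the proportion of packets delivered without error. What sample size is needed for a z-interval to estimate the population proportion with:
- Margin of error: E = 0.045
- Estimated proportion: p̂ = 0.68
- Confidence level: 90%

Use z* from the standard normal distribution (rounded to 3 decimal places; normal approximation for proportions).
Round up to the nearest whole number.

Using z* for proportion z-interval (normal approximation).

For 90% confidence, z* = 1.645 (from standard normal table)

Sample size formula for proportion z-interval: n = z*²p̂(1-p̂)/E²

n = 1.645² × 0.68 × 0.32 / 0.045²
  = 2.706025 × 0.2176 / 0.002025
  = 290.7808

Round up to the nearest whole number: n = 291

291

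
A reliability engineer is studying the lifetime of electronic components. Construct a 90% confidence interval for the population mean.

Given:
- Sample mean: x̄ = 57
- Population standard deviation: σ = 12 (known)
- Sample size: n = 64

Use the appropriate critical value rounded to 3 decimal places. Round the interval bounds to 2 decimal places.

The population standard deviation σ is known, so use a z-interval (standard normal critical value).

For 90% confidence, z* = 1.645 (from standard normal table)

Standard error: SE = σ/√n = 12/√64 = 1.500000

Margin of error: E = z* × SE = 1.645 × 1.500000 = 2.4675

Z-interval: x̄ ± E = 57 ± 2.4675 = (54.5325, 59.4675)

Rounded to 2 decimal places:

(54.53, 59.47)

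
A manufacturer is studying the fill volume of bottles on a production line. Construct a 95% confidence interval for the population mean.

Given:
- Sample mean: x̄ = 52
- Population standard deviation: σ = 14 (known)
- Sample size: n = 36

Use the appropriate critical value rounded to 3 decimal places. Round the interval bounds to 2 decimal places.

The population standard deviation σ is known, so use a z-interval (standard normal critical value).

For 95% confidence, z* = 1.96 (from standard normal table)

Standard error: SE = σ/√n = 14/√36 = 2.333333

Margin of error: E = z* × SE = 1.96 × 2.333333 = 4.5733

Z-interval: x̄ ± E = 52 ± 4.5733 = (47.4267, 56.5733)

Rounded to 2 decimal places:

(47.43, 56.57)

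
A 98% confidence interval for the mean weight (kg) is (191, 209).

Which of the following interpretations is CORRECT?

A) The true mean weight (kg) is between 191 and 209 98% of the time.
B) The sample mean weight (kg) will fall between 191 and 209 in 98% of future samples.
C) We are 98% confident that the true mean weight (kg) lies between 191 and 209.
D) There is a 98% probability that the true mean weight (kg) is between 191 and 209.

A confidence interval represents our confidence in the procedure, not a probability statement about the parameter.

Key concept: If we repeated this sampling process many times and computed a 98% CI each time, about 98% of those intervals would contain the true population parameter.

For this specific interval (191, 209):
- Midpoint (point estimate): 200
- Margin of error: 9

The correct interpretation is the one stating confidence that the true parameter lies in the interval — option C.

C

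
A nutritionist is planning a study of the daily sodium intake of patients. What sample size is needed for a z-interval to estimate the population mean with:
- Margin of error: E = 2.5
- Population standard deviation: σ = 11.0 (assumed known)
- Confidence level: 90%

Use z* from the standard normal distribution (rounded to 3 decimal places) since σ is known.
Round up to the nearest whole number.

Using z* since population σ is known (z-interval formula).

For 90% confidence, z* = 1.645 (from standard normal table)

Sample size formula for z-interval: n = (z*σ/E)²

n = (1.645 × 11.0 / 2.5)²
  = (7.238000)²
  = 52.3886

Round up to the nearest whole number: n = 53

53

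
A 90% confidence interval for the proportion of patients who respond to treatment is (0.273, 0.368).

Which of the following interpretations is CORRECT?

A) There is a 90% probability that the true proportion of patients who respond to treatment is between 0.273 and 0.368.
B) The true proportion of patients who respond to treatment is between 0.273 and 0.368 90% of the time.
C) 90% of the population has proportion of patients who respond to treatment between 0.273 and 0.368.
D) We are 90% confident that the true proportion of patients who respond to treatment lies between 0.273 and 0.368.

A confidence interval represents our confidence in the procedure, not a probability statement about the parameter.

Key concept: If we repeated this sampling process many times and computed a 90% CI each time, about 90% of those intervals would contain the true population parameter.

For this specific interval (0.273, 0.368):
- Midpoint (point estimate): 0.3205
- Margin of error: 0.0475

The correct interpretation is the one stating confidence that the true parameter lies in the interval — option D.

D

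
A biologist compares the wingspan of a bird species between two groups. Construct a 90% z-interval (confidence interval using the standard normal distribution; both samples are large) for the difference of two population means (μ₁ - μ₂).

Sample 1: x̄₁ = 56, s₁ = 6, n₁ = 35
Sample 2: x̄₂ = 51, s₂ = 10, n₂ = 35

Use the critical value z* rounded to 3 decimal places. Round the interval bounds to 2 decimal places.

Both samples are large (n₁ = 35 ≥ 30, n₂ = 35 ≥ 30), so a z-interval for the difference of means applies.

Point estimate: x̄₁ - x̄₂ = 56 - 51 = 5

Standard error: SE = √(s₁²/n₁ + s₂²/n₂)
= √(6²/35 + 10²/35)
= √(1.028571 + 2.857143)
= 1.971222

For 90% confidence, z* = 1.645 (from standard normal table)
Margin of error: E = z* × SE = 1.645 × 1.971222 = 3.2427

Z-interval: (x̄₁ - x̄₂) ± E = 5 ± 3.2427 = (1.7573, 8.2427)

Rounded to 2 decimal places:

(1.76, 8.24)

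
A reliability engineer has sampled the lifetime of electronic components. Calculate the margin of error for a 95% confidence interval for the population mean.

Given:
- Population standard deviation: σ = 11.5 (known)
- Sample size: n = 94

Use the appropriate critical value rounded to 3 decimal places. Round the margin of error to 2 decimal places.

The population standard deviation σ is known, so use the z-interval margin of error formula.

For 95% confidence, z* = 1.96 (from standard normal table)

Margin of error formula for z-interval: E = z* × σ/√n

E = 1.96 × 11.5/√94
  = 1.96 × 1.186134
  = 2.3248

Rounded to 2 decimal places:

2.32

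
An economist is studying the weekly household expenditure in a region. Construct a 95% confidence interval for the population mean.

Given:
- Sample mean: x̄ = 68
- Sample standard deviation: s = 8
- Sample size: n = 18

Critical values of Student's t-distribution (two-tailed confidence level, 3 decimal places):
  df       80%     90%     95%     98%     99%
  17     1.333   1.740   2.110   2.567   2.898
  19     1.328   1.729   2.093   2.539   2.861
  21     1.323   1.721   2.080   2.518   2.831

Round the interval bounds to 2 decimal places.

The population standard deviation σ is unknown (only the sample standard deviation s is given), so use a t-interval with df = n - 1 = 18 - 1 = 17.

For 95% confidence with df = 17, t* = 2.110 (from t-table)

Standard error: SE = s/√n = 8/√18 = 1.885618

Margin of error: E = t* × SE = 2.110 × 1.885618 = 3.9787

T-interval: x̄ ± E = 68 ± 3.9787 = (64.0213, 71.9787)

Rounded to 2 decimal places:

(64.02, 71.98)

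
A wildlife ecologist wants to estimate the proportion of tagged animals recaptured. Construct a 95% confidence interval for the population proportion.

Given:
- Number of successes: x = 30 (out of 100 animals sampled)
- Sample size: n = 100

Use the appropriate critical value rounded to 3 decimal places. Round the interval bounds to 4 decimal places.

Sample proportion: p̂ = 30/100 = 0.300000

Check conditions for normal approximation:
  np̂ = 30 ≥ 10 ✓
  n(1-p̂) = 70 ≥ 10 ✓

The sample is large enough, so use a z-interval (normal approximation) for the proportion.

For 95% confidence, z* = 1.96 (from standard normal table)

Standard error: SE = √(p̂(1-p̂)/n) = √(0.300000×0.700000/100) = 0.04582576

Margin of error: E = z* × SE = 1.96 × 0.04582576 = 0.089818

Z-interval: p̂ ± E = 0.300000 ± 0.089818 = (0.210182, 0.389818)

Rounded to 4 decimal places:

(0.2102, 0.3898)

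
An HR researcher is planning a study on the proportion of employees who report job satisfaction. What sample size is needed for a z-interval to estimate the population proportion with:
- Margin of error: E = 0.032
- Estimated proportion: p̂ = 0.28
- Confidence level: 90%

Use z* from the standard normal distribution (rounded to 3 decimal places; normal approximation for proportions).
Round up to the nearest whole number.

Using z* for proportion z-interval (normal approximation).

For 90% confidence, z* = 1.645 (from standard normal table)

Sample size formula for proportion z-interval: n = z*²p̂(1-p̂)/E²

n = 1.645² × 0.28 × 0.72 / 0.032²
  = 2.706025 × 0.2016 / 0.001024
  = 532.7487

Round up to the nearest whole number: n = 533

533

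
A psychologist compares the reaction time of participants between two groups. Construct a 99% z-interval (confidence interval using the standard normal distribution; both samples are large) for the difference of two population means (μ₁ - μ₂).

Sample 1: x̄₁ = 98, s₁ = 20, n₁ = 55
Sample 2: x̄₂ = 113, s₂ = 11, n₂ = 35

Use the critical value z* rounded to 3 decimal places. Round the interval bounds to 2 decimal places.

Both samples are large (n₁ = 55 ≥ 30, n₂ = 35 ≥ 30), so a z-interval for the difference of means applies.

Point estimate: x̄₁ - x̄₂ = 98 - 113 = -15

Standard error: SE = √(s₁²/n₁ + s₂²/n₂)
= √(20²/55 + 11²/35)
= √(7.272727 + 3.457143)
= 3.275648

For 99% confidence, z* = 2.576 (from standard normal table)
Margin of error: E = z* × SE = 2.576 × 3.275648 = 8.4381

Z-interval: (x̄₁ - x̄₂) ± E = -15 ± 8.4381 = (-23.4381, -6.5619)

Rounded to 2 decimal places:

(-23.44, -6.56)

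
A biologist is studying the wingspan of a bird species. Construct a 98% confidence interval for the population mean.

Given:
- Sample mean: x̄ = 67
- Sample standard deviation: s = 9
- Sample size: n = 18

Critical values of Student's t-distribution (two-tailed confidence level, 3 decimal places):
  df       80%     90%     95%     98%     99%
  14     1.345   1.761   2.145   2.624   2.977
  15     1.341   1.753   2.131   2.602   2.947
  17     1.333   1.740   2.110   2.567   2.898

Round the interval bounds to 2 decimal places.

The population standard deviation σ is unknown (only the sample standard deviation s is given), so use a t-interval with df = n - 1 = 18 - 1 = 17.

For 98% confidence with df = 17, t* = 2.567 (from t-table)

Standard error: SE = s/√n = 9/√18 = 2.121320

Margin of error: E = t* × SE = 2.567 × 2.121320 = 5.4454

T-interval: x̄ ± E = 67 ± 5.4454 = (61.5546, 72.4454)

Rounded to 2 decimal places:

(61.55, 72.45)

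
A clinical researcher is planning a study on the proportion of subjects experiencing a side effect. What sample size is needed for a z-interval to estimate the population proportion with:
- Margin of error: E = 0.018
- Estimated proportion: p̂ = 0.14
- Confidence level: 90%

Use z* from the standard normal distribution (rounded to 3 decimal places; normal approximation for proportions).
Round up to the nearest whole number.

Using z* for proportion z-interval (normal approximation).

For 90% confidence, z* = 1.645 (from standard normal table)

Sample size formula for proportion z-interval: n = z*²p̂(1-p̂)/E²

n = 1.645² × 0.14 × 0.86 / 0.018²
  = 2.706025 × 0.1204 / 0.000324
  = 1005.5723

Round up to the nearest whole number: n = 1006

1006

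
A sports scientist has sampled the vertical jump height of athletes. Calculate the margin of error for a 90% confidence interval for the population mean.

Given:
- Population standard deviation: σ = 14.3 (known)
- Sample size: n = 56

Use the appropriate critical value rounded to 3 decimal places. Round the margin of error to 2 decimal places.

The population standard deviation σ is known, so use the z-interval margin of error formula.

For 90% confidence, z* = 1.645 (from standard normal table)

Margin of error formula for z-interval: E = z* × σ/√n

E = 1.645 × 14.3/√56
  = 1.645 × 1.910918
  = 3.1435

Rounded to 2 decimal places:

3.14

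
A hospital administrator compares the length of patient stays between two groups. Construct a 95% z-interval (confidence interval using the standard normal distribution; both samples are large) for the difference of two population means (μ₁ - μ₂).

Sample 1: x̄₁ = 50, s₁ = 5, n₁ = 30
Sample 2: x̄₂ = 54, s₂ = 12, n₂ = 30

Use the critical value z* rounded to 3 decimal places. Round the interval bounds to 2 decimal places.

Both samples are large (n₁ = 30 ≥ 30, n₂ = 30 ≥ 30), so a z-interval for the difference of means applies.

Point estimate: x̄₁ - x̄₂ = 50 - 54 = -4

Standard error: SE = √(s₁²/n₁ + s₂²/n₂)
= √(5²/30 + 12²/30)
= √(0.833333 + 4.800000)
= 2.373464

For 95% confidence, z* = 1.96 (from standard normal table)
Margin of error: E = z* × SE = 1.96 × 2.373464 = 4.6520

Z-interval: (x̄₁ - x̄₂) ± E = -4 ± 4.6520 = (-8.6520, 0.6520)

Rounded to 2 decimal places:

(-8.65, 0.65)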